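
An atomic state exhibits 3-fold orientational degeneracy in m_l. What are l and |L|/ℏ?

l = 1, |L| = √2 ℏ ≈ 1.414ℏ

3 = 2l + 1, so l = (3−1)/2 = 1.
|L| = ℏ√(l(l+1)) = ℏ√(1·2) = √2 ℏ.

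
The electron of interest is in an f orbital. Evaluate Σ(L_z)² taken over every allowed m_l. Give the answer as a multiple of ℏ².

Σ(L_z)² = 28 ℏ²

F corresponds to l = 3.
m_l ∈ {-3, -2, -1, 0, 1, 2, 3}.
Σ m_l² = 2·(1 + 4 + 9) = 28.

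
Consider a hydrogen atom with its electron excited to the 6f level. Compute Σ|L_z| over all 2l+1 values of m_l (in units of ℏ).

The 6f level has l = 3.
m_l runs from −3 to 3, i.e. {-3, -2, -1, 0, 1, 2, 3}.
Σ|m_l| = l(l+1) = 12.

Σ|L_z| = 12 ℏ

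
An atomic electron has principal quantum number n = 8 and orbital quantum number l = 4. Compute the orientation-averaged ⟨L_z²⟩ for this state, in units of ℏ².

⟨L_z²⟩ = 6.667 ℏ²

m_l ∈ {-4, -3, -2, -1, 0, 1, 2, 3, 4}.
⟨L_z²⟩ = ℏ²·l(l+1)/3 = 6.667ℏ².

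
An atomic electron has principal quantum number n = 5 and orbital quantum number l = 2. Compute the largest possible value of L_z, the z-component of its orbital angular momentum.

L_z = m_l ℏ with m_l ∈ {−2, …, 2}; the maximum is m_l = 2.

L_z,max = 2ℏ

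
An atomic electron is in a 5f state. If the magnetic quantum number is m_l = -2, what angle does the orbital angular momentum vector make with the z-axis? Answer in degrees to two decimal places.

For 5f, l = 3.
|L|² = l(l+1)ℏ² = 12ℏ², so |L| = 2√3 ℏ.
L_z = m_l ℏ = −2ℏ.
cos θ = L_z/|L| = -2/√12, so θ ≈ 125.26°.

θ ≈ 125.26°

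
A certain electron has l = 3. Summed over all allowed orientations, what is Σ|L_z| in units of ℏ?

The allowed m_l values are -3, -2, -1, 0, 1, 2, 3.
Σ|m_l| = l(l+1) = 12.

Σ|L_z| = 12 ℏ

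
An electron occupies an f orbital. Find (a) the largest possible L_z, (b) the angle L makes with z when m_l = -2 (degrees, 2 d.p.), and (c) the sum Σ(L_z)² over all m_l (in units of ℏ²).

L_z,max = 3ℏ; θ(m_l=-2) ≈ 125.26°; Σ(L_z)² = 28 ℏ²

An f state has l = 3.
L_z,max = lℏ = 3ℏ.
For m_l = -2: cos θ = -2/√12, θ ≈ 125.26°.
Σ m_l² = 28, so Σ(L_z)² = 28 ℏ².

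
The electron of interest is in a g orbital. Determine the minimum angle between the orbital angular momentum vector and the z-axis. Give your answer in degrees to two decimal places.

θ_min ≈ 26.57°

A g state has l = 4.
|L|² = l(l+1)ℏ² = 20ℏ², so |L| = 2√5 ℏ.
The smallest angle corresponds to the largest L_z, i.e. m_l = l = 4, giving L_z = 4ℏ.
cos θ_min = 4/√20, so θ_min ≈ 26.57°.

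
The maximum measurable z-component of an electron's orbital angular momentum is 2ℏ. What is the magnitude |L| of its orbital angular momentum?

|L| = √6 ℏ ≈ 2.449ℏ

The maximum L_z equals lℏ, giving l = 2.
Then |L| = ℏ√(2·3) = √6 ℏ.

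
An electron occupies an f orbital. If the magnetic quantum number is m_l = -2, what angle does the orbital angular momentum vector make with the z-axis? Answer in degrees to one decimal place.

θ ≈ 125.3°

For an f orbital, l = 3.
|L| = ℏ√(l(l+1)) = 2√3 ℏ.
L_z = m_l ℏ = −2ℏ.
cos θ = L_z/|L| = -2/√12, so θ ≈ 125.3°.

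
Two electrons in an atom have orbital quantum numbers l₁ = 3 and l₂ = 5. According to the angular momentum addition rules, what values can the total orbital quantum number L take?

L runs from |3 − 5| = 2 to 3 + 5 = 8.
L ∈ {2, 3, 4, 5, 6, 7, 8}.

L = 2, 3, 4, 5, 6, 7, 8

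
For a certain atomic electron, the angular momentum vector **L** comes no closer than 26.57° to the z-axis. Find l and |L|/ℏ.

At minimum angle, m_l = l, so cos θ = l/√(l(l+1)); cos²θ = l/(l+1) = 0.7999.
Solving: l = 4.
Then |L| = ℏ√(4·5) = 2√5 ℏ.

l = 4, |L| = 2√5 ℏ ≈ 4.472ℏ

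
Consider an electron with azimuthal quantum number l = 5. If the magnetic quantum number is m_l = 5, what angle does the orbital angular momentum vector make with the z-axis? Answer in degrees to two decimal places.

|L|² = l(l+1)ℏ² = 30ℏ², so |L| = √30 ℏ.
L_z = m_l ℏ = 5ℏ.
cos θ = L_z/|L| = 5/√30, so θ ≈ 24.09°.

θ ≈ 24.09°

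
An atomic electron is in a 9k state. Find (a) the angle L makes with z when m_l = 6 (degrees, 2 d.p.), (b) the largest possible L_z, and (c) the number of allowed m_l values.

θ(m_l=6) ≈ 36.70°; L_z,max = 7ℏ; 15 values

The 9k subshell has l = 7.
For m_l = 6: cos θ = 6/√56, θ ≈ 36.70°.
L_z,max = lℏ = 7ℏ.
There are 2l+1 = 15 values of m_l.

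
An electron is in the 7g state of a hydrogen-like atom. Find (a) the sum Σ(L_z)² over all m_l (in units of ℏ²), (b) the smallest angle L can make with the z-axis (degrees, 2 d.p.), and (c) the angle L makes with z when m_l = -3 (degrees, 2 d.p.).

7g means n = 7, l = 4.
Σ m_l² = 60, so Σ(L_z)² = 60 ℏ².
cos θ_min = 4/√20, so θ_min ≈ 26.57°.
For m_l = -3: cos θ = -3/√20, θ ≈ 132.13°.

Σ(L_z)² = 60 ℏ²; θ_min ≈ 26.57°; θ(m_l=-3) ≈ 132.13°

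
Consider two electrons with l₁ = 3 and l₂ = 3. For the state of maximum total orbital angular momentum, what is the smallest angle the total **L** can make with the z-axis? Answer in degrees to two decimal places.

By the triangle rule, |l₁ − l₂| ≤ L ≤ l₁ + l₂.
So L can be 0, 1, 2, 3, 4, 5, 6.
The maximum is L = 6, with |L_tot| = ℏ√(6·7) = √42 ℏ.
The minimum angle with z is arccos(6/√42) ≈ 22.21°.

θ_min ≈ 22.21°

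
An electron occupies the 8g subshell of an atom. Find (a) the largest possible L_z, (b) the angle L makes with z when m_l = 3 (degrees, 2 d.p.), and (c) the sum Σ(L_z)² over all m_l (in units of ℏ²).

8g means n = 8, l = 4.
L_z,max = lℏ = 4ℏ.
For m_l = 3: cos θ = 3/√20, θ ≈ 47.87°.
Σ m_l² = 60, so Σ(L_z)² = 60 ℏ².

L_z,max = 4ℏ; θ(m_l=3) ≈ 47.87°; Σ(L_z)² = 60 ℏ²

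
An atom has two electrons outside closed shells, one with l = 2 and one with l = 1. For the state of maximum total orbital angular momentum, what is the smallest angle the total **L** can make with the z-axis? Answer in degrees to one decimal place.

By the triangle rule, |l₁ − l₂| ≤ L ≤ l₁ + l₂.
So L can be 1, 2, 3.
The maximum is L = 3, with |L_tot| = ℏ√(3·4) = 2√3 ℏ.
The minimum angle with z is arccos(3/√12) ≈ 30.0°.

θ_min ≈ 30.0°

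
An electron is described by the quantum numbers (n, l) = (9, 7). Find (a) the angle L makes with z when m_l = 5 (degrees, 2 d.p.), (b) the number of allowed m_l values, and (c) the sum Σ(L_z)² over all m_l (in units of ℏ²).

θ(m_l=5) ≈ 48.08°; 15 values; Σ(L_z)² = 280 ℏ²

For m_l = 5: cos θ = 5/√56, θ ≈ 48.08°.
There are 2l+1 = 15 values of m_l.
Σ m_l² = 280, so Σ(L_z)² = 280 ℏ².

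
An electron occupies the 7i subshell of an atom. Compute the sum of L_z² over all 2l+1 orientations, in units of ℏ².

Σ(L_z)² = 182 ℏ²

The 7i subshell has l = 6.
The allowed m_l values are -6, -5, -4, -3, -2, -1, 0, 1, 2, 3, 4, 5, 6.
Σ m_l² = l(l+1)(2l+1)/3 = 6·7·13/3 = 182.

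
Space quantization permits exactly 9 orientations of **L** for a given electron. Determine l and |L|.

l = 4, |L| = 2√5 ℏ ≈ 4.472ℏ

9 = 2l + 1, so l = (9−1)/2 = 4.
|L| = ℏ√(l(l+1)) = ℏ√(4·5) = 2√5 ℏ.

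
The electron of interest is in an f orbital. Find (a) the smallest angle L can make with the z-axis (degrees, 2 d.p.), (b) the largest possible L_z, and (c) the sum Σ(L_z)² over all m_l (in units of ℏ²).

θ_min ≈ 30.00°; L_z,max = 3ℏ; Σ(L_z)² = 28 ℏ²

An f state has l = 3.
cos θ_min = 3/√12, so θ_min ≈ 30.00°.
L_z,max = lℏ = 3ℏ.
Σ m_l² = 28, so Σ(L_z)² = 28 ℏ².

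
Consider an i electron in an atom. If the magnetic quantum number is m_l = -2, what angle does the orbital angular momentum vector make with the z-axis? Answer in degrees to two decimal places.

θ ≈ 107.98°

The letter i corresponds to l = 6.
|L| = ℏ√(l(l+1)) = √42 ℏ.
L_z = m_l ℏ = −2ℏ.
cos θ = L_z/|L| = -2/√42, so θ ≈ 107.98°.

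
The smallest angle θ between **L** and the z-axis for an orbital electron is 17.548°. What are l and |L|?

l = 10, |L| = √110 ℏ ≈ 10.488ℏ

At minimum angle, m_l = l, so cos θ = l/√(l(l+1)); cos²θ = l/(l+1) = 0.9091.
Thus l = 0.9091/(1 − 0.9091) ≈ 10.
Then |L| = ℏ√(10·11) = √110 ℏ.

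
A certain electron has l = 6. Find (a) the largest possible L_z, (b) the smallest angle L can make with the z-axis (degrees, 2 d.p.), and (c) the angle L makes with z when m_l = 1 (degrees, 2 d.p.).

L_z,max = 6ℏ; θ_min ≈ 22.21°; θ(m_l=1) ≈ 81.12°

L_z,max = lℏ = 6ℏ.
cos θ_min = 6/√42, so θ_min ≈ 22.21°.
For m_l = 1: cos θ = 1/√42, θ ≈ 81.12°.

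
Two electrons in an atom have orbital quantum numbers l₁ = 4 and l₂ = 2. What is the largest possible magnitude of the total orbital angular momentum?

|L_tot|_max = √42 ℏ ≈ 6.481ℏ

L runs from |4 − 2| = 2 to 4 + 2 = 6.
So L can be 2, 3, 4, 5, 6.
The largest magnitude corresponds to L = 6: |L_tot| = ℏ√(6·7) = √42 ℏ.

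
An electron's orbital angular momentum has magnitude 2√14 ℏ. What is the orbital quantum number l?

l = 7

Since |L|² = l(l+1)ℏ², l(l+1) = 56.
l² + l − 56 = 0 ⇒ l = 7.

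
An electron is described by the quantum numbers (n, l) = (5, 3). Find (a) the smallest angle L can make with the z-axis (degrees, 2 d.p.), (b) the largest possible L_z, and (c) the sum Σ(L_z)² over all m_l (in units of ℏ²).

θ_min ≈ 30.00°; L_z,max = 3ℏ; Σ(L_z)² = 28 ℏ²

cos θ_min = 3/√12, so θ_min ≈ 30.00°.
L_z,max = lℏ = 3ℏ.
Σ m_l² = 28, so Σ(L_z)² = 28 ℏ².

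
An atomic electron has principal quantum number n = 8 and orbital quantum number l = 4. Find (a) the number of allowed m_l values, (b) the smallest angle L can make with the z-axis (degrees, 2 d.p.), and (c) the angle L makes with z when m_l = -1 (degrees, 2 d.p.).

There are 2l+1 = 9 values of m_l.
cos θ_min = 4/√20, so θ_min ≈ 26.57°.
For m_l = -1: cos θ = -1/√20, θ ≈ 102.92°.

9 values; θ_min ≈ 26.57°; θ(m_l=-1) ≈ 102.92°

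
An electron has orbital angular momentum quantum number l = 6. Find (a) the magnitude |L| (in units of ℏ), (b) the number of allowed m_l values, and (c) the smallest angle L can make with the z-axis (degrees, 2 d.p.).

|L| = ℏ√(6·7) = √42 ℏ ≈ 6.481ℏ.
There are 2l+1 = 13 values of m_l.
cos θ_min = 6/√42, so θ_min ≈ 22.21°.

|L| = √42 ℏ ≈ 6.481ℏ; 13 values; θ_min ≈ 22.21°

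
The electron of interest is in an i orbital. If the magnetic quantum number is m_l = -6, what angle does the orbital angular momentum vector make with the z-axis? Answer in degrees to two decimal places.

θ ≈ 157.79°

An i state has l = 6.
|L| = √(l(l+1)) ℏ = √42 ℏ.
L_z = m_l ℏ = −6ℏ.
cos θ = L_z/|L| = -6/√42, so θ ≈ 157.79°.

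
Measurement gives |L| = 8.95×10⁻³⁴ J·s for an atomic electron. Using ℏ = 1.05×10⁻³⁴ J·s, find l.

Dividing by ℏ: |L|/ℏ ≈ 8.524.
(|L|/ℏ)² = l(l+1) ≈ 72.66 ⇒ l = 8.

l = 8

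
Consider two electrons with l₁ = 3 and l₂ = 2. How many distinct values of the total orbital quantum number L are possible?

5

By the triangle rule, |l₁ − l₂| ≤ L ≤ l₁ + l₂.
So L can be 1, 2, 3, 4, 5.
That is 5 values.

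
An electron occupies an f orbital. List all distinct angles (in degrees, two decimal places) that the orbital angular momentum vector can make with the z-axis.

θ ∈ {30.00°, 54.74°, 73.22°, 90.00°, 106.78°, 125.26°, 150.00°}

For an f orbital, l = 3.
|L| = √(l(l+1)) ℏ = 2√3 ℏ.
cos θ = m_l/√12 for each m_l ∈ {-3, -2, -1, 0, 1, 2, 3}.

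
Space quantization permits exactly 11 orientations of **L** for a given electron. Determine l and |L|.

2l + 1 = 11 ⇒ l = 5.
Then |L| = √(l(l+1)) ℏ = √30 ℏ.

l = 5, |L| = √30 ℏ ≈ 5.477ℏ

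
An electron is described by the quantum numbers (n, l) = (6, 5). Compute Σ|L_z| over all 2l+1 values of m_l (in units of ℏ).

Σ|L_z| = 30 ℏ

m_l runs from −5 to 5, i.e. {-5, -4, -3, -2, -1, 0, 1, 2, 3, 4, 5}.
Σ|m_l| = 2·5(5+1)/2 = 30.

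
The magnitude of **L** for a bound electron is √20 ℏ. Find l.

(|L|/ℏ)² = l(l+1) = 20.
l² + l − 20 = 0 ⇒ l = 4.

l = 4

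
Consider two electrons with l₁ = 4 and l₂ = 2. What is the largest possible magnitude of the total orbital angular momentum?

Angular momentum addition gives L = |l₁ − l₂|, …, l₁ + l₂.
Allowed values: L = 2, 3, 4, 5, 6.
The largest magnitude corresponds to L = 6: |L_tot| = ℏ√(6·7) = √42 ℏ.

|L_tot|_max = √42 ℏ ≈ 6.481ℏ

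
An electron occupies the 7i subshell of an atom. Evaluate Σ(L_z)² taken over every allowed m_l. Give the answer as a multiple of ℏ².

Σ(L_z)² = 182 ℏ²

The 7i subshell has l = 6.
The allowed m_l values are -6, -5, -4, -3, -2, -1, 0, 1, 2, 3, 4, 5, 6.
Σ m_l² = l(l+1)(2l+1)/3 = 6·7·13/3 = 182.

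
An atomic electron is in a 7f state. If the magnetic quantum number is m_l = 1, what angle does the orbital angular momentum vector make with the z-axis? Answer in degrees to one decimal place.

The 7f subshell has l = 3.
|L| = ℏ√(l(l+1)) = 2√3 ℏ.
L_z = m_l ℏ = 1ℏ.
cos θ = L_z/|L| = 1/√12, so θ ≈ 73.2°.

θ ≈ 73.2°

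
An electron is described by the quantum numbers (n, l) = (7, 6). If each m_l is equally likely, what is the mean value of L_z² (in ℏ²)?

The allowed m_l values are -6, -5, -4, -3, -2, -1, 0, 1, 2, 3, 4, 5, 6.
⟨L_z²⟩ = ℏ²·(Σ m_l²)/(2l+1) = ℏ²·182/13 = 14ℏ².

⟨L_z²⟩ = 14 ℏ²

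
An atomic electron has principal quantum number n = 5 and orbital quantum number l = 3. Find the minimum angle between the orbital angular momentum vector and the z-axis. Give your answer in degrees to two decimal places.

θ_min ≈ 30.00°

|L| = √(l(l+1)) ℏ = 2√3 ℏ.
The smallest angle corresponds to the largest L_z, i.e. m_l = l = 3, giving L_z = 3ℏ.
cos θ_min = 3/√12, so θ_min ≈ 30.00°.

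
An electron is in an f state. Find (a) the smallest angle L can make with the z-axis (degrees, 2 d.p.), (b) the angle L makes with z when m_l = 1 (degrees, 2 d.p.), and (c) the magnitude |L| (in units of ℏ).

An f state has l = 3.
cos θ_min = 3/√12, so θ_min ≈ 30.00°.
For m_l = 1: cos θ = 1/√12, θ ≈ 73.22°.
|L| = ℏ√(3·4) = 2√3 ℏ ≈ 3.464ℏ.

θ_min ≈ 30.00°; θ(m_l=1) ≈ 73.22°; |L| = 2√3 ℏ ≈ 3.464ℏ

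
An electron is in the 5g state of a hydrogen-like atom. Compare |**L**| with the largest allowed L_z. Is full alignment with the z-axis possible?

The 5g subshell has l = 4.
|L| = 2√5 ℏ ≈ 4.4721ℏ, while L_z,max = lℏ = 4ℏ.
Since |L| > L_z,max, the vector can never point exactly along z; the closest it comes is θ_min = arccos(4/√20) ≈ 26.6°.

No: L_z,max = 4ℏ < |L| = 2√5 ℏ ≈ 4.472ℏ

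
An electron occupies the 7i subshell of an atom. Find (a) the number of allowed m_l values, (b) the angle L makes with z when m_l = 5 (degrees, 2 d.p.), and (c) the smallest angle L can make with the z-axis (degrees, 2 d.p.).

For 7i, l = 6.
There are 2l+1 = 13 values of m_l.
For m_l = 5: cos θ = 5/√42, θ ≈ 39.51°.
cos θ_min = 6/√42, so θ_min ≈ 22.21°.

13 values; θ(m_l=5) ≈ 39.51°; θ_min ≈ 22.21°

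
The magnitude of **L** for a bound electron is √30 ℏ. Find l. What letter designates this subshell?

Since |L|² = l(l+1)ℏ², l(l+1) = 30.
Solving: l = 5.

l = 5 (h orbital)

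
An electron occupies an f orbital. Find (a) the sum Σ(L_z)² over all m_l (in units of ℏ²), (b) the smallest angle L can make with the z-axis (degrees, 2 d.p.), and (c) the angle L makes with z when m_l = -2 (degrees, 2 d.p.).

Σ(L_z)² = 28 ℏ²; θ_min ≈ 30.00°; θ(m_l=-2) ≈ 125.26°

The letter f corresponds to l = 3.
Σ m_l² = 28, so Σ(L_z)² = 28 ℏ².
cos θ_min = 3/√12, so θ_min ≈ 30.00°.
For m_l = -2: cos θ = -2/√12, θ ≈ 125.26°.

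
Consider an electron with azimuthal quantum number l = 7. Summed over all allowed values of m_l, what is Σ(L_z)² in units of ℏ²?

m_l runs from −7 to 7, i.e. {-7, -6, -5, -4, -3, -2, -1, 0, 1, 2, 3, 4, 5, 6, 7}.
Σ m_l² = l(l+1)(2l+1)/3 = 7·8·15/3 = 280.

Σ(L_z)² = 280 ℏ²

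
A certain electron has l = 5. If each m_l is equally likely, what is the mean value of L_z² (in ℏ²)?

⟨L_z²⟩ = 10 ℏ²

m_l runs from −5 to 5, i.e. {-5, -4, -3, -2, -1, 0, 1, 2, 3, 4, 5}.
⟨L_z²⟩ = ℏ²·(Σ m_l²)/(2l+1) = ℏ²·110/11 = 10ℏ².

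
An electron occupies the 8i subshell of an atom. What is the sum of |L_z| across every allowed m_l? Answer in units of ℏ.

The 8i subshell has l = 6.
m_l ∈ {-6, -5, -4, -3, -2, -1, 0, 1, 2, 3, 4, 5, 6}.
Σ|m_l| = l(l+1) = 42.

Σ|L_z| = 42 ℏ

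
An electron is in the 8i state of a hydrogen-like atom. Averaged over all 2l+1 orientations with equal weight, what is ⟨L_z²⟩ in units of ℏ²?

⟨L_z²⟩ = 14 ℏ²

8i means n = 8, l = 6.
The allowed m_l values are -6, -5, -4, -3, -2, -1, 0, 1, 2, 3, 4, 5, 6.
⟨L_z²⟩ = ℏ²·(Σ m_l²)/(2l+1) = ℏ²·182/13 = 14ℏ².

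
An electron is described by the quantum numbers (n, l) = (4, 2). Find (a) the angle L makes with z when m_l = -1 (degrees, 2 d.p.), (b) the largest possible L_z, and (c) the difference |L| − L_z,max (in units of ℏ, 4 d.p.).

θ(m_l=-1) ≈ 114.09°; L_z,max = 2ℏ; |L|−L_z,max ≈ 0.4495ℏ

For m_l = -1: cos θ = -1/√6, θ ≈ 114.09°.
L_z,max = lℏ = 2ℏ.
|L| − L_z,max = (√6 − 2)ℏ ≈ 0.4495ℏ.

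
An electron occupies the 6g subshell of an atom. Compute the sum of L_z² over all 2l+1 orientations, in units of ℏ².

6g means n = 6, l = 4.
m_l runs from −4 to 4, i.e. {-4, -3, -2, -1, 0, 1, 2, 3, 4}.
Σ m_l² = 2·(1 + 4 + 9 + 16) = 60.

Σ(L_z)² = 60 ℏ²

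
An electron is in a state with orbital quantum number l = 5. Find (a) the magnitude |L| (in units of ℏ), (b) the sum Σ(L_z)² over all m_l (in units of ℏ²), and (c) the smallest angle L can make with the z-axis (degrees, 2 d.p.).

|L| = ℏ√(5·6) = √30 ℏ ≈ 5.477ℏ.
Σ m_l² = 110, so Σ(L_z)² = 110 ℏ².
cos θ_min = 5/√30, so θ_min ≈ 24.09°.

|L| = √30 ℏ ≈ 5.477ℏ; Σ(L_z)² = 110 ℏ²; θ_min ≈ 24.09°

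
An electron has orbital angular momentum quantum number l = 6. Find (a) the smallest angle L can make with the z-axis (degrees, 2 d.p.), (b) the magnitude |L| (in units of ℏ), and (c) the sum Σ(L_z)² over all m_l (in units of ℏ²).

cos θ_min = 6/√42, so θ_min ≈ 22.21°.
|L| = ℏ√(6·7) = √42 ℏ ≈ 6.481ℏ.
Σ m_l² = 182, so Σ(L_z)² = 182 ℏ².

θ_min ≈ 22.21°; |L| = √42 ℏ ≈ 6.481ℏ; Σ(L_z)² = 182 ℏ²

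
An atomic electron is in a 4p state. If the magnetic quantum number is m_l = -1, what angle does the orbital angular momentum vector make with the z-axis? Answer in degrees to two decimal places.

4p means n = 4, l = 1.
|L|² = l(l+1)ℏ² = 2ℏ², so |L| = √2 ℏ.
L_z = m_l ℏ = −1ℏ.
cos θ = L_z/|L| = -1/√2, so θ ≈ 135.00°.

θ ≈ 135.00°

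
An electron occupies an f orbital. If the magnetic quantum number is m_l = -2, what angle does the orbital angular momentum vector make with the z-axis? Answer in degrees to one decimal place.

The letter f corresponds to l = 3.
|L| = ℏ√(l(l+1)) = 2√3 ℏ.
L_z = m_l ℏ = −2ℏ.
cos θ = L_z/|L| = -2/√12, so θ ≈ 125.3°.

θ ≈ 125.3°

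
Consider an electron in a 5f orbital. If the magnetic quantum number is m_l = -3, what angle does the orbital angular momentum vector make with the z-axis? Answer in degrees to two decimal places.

The 5f subshell has l = 3.
|L|² = l(l+1)ℏ² = 12ℏ², so |L| = 2√3 ℏ.
L_z = m_l ℏ = −3ℏ.
cos θ = L_z/|L| = -3/√12, so θ ≈ 150.00°.

θ ≈ 150.00°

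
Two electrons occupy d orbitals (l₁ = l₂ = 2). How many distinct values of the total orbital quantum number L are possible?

5

The total orbital quantum number L ranges from |l₁ − l₂| to l₁ + l₂ in integer steps.
L ∈ {0, 1, 2, 3, 4}.
That is 5 values.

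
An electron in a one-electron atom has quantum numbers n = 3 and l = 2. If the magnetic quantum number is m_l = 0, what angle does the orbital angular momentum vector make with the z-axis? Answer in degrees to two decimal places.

θ ≈ 90.00°

|L| = √(l(l+1)) ℏ = √6 ℏ.
L_z = m_l ℏ = 0ℏ.
cos θ = L_z/|L| = 0/√6, so θ ≈ 90.00°.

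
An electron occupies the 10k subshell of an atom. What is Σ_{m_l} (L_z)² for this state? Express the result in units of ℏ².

Σ(L_z)² = 280 ℏ²

10k means n = 10, l = 7.
m_l ∈ {-7, -6, -5, -4, -3, -2, -1, 0, 1, 2, 3, 4, 5, 6, 7}.
Summing m² from −7 to 7: Σ m_l² = 280.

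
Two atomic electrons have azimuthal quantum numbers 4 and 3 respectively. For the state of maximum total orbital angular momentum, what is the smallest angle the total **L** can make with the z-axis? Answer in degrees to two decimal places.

θ_min ≈ 20.70°

Angular momentum addition gives L = |l₁ − l₂|, …, l₁ + l₂.
L ∈ {1, 2, 3, 4, 5, 6, 7}.
The maximum is L = 7, with |L_tot| = ℏ√(7·8) = 2√14 ℏ.
The minimum angle with z is arccos(7/√56) ≈ 20.70°.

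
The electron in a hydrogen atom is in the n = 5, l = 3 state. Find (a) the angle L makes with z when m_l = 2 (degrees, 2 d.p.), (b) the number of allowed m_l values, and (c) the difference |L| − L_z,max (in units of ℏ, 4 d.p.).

For m_l = 2: cos θ = 2/√12, θ ≈ 54.74°.
There are 2l+1 = 7 values of m_l.
|L| − L_z,max = (2√3 − 3)ℏ ≈ 0.4641ℏ.

θ(m_l=2) ≈ 54.74°; 7 values; |L|−L_z,max ≈ 0.4641ℏ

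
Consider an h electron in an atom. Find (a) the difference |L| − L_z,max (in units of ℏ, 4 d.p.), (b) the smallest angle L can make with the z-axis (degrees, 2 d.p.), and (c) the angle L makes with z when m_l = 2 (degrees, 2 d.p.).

|L|−L_z,max ≈ 0.4772ℏ; θ_min ≈ 24.09°; θ(m_l=2) ≈ 68.58°

H corresponds to l = 5.
|L| − L_z,max = (√30 − 5)ℏ ≈ 0.4772ℏ.
cos θ_min = 5/√30, so θ_min ≈ 24.09°.
For m_l = 2: cos θ = 2/√30, θ ≈ 68.58°.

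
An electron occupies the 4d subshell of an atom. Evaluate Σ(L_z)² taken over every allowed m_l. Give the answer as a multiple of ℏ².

4d means n = 4, l = 2.
The allowed m_l values are -2, -1, 0, 1, 2.
Σ m_l² = l(l+1)(2l+1)/3 = 2·3·5/3 = 10.

Σ(L_z)² = 10 ℏ²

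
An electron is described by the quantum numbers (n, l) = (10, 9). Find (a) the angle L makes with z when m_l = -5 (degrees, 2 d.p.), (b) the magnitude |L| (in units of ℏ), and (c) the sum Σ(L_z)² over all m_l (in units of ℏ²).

For m_l = -5: cos θ = -5/√90, θ ≈ 121.81°.
|L| = ℏ√(9·10) = 3√10 ℏ ≈ 9.487ℏ.
Σ m_l² = 570, so Σ(L_z)² = 570 ℏ².

θ(m_l=-5) ≈ 121.81°; |L| = 3√10 ℏ ≈ 9.487ℏ; Σ(L_z)² = 570 ℏ²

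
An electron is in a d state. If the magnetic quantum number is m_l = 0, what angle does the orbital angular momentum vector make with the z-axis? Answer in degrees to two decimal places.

For a d orbital, l = 2.
|L|² = l(l+1)ℏ² = 6ℏ², so |L| = √6 ℏ.
L_z = m_l ℏ = 0ℏ.
cos θ = L_z/|L| = 0/√6, so θ ≈ 90.00°.

θ ≈ 90.00°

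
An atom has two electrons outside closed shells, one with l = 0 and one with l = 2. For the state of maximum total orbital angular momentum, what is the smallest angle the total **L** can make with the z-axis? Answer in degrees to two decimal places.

θ_min ≈ 35.26°

L runs from |0 − 2| = 2 to 0 + 2 = 2.
L ∈ {2}.
The maximum is L = 2, with |L_tot| = ℏ√(2·3) = √6 ℏ.
The minimum angle with z is arccos(2/√6) ≈ 35.26°.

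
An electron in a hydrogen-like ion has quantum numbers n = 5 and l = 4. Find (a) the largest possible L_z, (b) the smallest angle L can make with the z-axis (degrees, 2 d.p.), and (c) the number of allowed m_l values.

L_z,max = lℏ = 4ℏ.
cos θ_min = 4/√20, so θ_min ≈ 26.57°.
There are 2l+1 = 9 values of m_l.

L_z,max = 4ℏ; θ_min ≈ 26.57°; 9 values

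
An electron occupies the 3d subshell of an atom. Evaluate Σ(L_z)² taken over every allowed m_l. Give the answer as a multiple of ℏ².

3d means n = 3, l = 2.
m_l ∈ {-2, -1, 0, 1, 2}.
Summing m² from −2 to 2: Σ m_l² = 10.

Σ(L_z)² = 10 ℏ²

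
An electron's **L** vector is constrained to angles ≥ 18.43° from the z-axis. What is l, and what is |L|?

l = 9, |L| = 3√10 ℏ ≈ 9.487ℏ

cos²θ_min = l/(l+1) = 0.9001.
Thus l = 0.9001/(1 − 0.9001) ≈ 9.
Then |L| = ℏ√(9·10) = 3√10 ℏ.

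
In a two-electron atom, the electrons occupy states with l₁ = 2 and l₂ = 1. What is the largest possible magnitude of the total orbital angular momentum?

|L_tot|_max = 2√3 ℏ ≈ 3.464ℏ

L runs from |2 − 1| = 1 to 2 + 1 = 3.
So L can be 1, 2, 3.
The largest magnitude corresponds to L = 3: |L_tot| = ℏ√(3·4) = 2√3 ℏ.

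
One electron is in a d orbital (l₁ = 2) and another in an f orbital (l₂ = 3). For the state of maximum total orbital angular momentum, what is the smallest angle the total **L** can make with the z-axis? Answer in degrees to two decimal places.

L runs from |2 − 3| = 1 to 2 + 3 = 5.
Allowed values: L = 1, 2, 3, 4, 5.
The maximum is L = 5, with |L_tot| = ℏ√(5·6) = √30 ℏ.
The minimum angle with z is arccos(5/√30) ≈ 24.09°.

θ_min ≈ 24.09°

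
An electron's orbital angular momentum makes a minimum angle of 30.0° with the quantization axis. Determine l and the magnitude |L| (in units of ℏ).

At minimum angle, m_l = l, so cos θ = l/√(l(l+1)); cos²θ = l/(l+1) = 0.7500.
Solving: l = 3.
Then |L| = ℏ√(3·4) = 2√3 ℏ.

l = 3, |L| = 2√3 ℏ ≈ 3.464ℏ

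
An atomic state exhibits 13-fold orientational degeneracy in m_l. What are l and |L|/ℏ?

13 = 2l + 1, so l = (13−1)/2 = 6.
|L| = ℏ√(l(l+1)) = ℏ√(6·7) = √42 ℏ.

l = 6, |L| = √42 ℏ ≈ 6.481ℏ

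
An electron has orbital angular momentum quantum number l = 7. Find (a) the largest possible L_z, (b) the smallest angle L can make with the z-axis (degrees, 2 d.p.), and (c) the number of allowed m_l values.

L_z,max = 7ℏ; θ_min ≈ 20.70°; 15 values

L_z,max = lℏ = 7ℏ.
cos θ_min = 7/√56, so θ_min ≈ 20.70°.
There are 2l+1 = 15 values of m_l.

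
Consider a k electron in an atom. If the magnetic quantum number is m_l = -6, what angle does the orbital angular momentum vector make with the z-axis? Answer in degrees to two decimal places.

The letter k corresponds to l = 7.
|L|² = l(l+1)ℏ² = 56ℏ², so |L| = 2√14 ℏ.
L_z = m_l ℏ = −6ℏ.
cos θ = L_z/|L| = -6/√56, so θ ≈ 143.30°.

θ ≈ 143.30°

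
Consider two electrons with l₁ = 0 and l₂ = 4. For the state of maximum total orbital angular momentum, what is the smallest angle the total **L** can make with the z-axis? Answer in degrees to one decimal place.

The total orbital quantum number L ranges from |l₁ − l₂| to l₁ + l₂ in integer steps.
L ∈ {4}.
The maximum is L = 4, with |L_tot| = ℏ√(4·5) = 2√5 ℏ.
The minimum angle with z is arccos(4/√20) ≈ 26.6°.

θ_min ≈ 26.6°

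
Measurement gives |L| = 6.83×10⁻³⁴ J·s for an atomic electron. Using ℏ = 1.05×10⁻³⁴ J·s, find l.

|L|/ℏ = (6.83×10⁻³⁴)/(1.05×10⁻³⁴) ≈ 6.505.
Set l(l+1) = 42.31; the integer solution is l = 6.

l = 6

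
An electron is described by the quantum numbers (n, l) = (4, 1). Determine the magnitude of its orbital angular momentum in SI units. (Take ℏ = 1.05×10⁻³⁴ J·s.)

|L| = 1.48×10⁻³⁴ J·s

|L| = ℏ√(l(l+1)) = ℏ√(1·2) = √2 ℏ
Numerically, |L| = 1.414 × (1.05×10⁻³⁴ J·s) = 1.48×10⁻³⁴ J·s.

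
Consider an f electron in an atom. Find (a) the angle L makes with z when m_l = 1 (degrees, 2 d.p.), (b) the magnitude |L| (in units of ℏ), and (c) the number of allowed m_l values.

For an f orbital, l = 3.
For m_l = 1: cos θ = 1/√12, θ ≈ 73.22°.
|L| = ℏ√(3·4) = 2√3 ℏ ≈ 3.464ℏ.
There are 2l+1 = 7 values of m_l.

θ(m_l=1) ≈ 73.22°; |L| = 2√3 ℏ ≈ 3.464ℏ; 7 values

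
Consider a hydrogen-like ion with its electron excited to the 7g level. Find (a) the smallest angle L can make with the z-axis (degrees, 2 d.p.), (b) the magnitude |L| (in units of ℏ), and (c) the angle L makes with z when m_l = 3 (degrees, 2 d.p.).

The 7g level has l = 4.
cos θ_min = 4/√20, so θ_min ≈ 26.57°.
|L| = ℏ√(4·5) = 2√5 ℏ ≈ 4.472ℏ.
For m_l = 3: cos θ = 3/√20, θ ≈ 47.87°.

θ_min ≈ 26.57°; |L| = 2√5 ℏ ≈ 4.472ℏ; θ(m_l=3) ≈ 47.87°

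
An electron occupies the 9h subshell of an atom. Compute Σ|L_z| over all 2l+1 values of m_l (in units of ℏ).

9h means n = 9, l = 5.
The allowed m_l values are -5, -4, -3, -2, -1, 0, 1, 2, 3, 4, 5.
Σ|m_l| = l(l+1) = 30.

Σ|L_z| = 30 ℏ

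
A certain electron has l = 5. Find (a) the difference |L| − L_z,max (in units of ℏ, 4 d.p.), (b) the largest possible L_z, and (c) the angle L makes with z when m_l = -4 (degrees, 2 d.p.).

|L| − L_z,max = (√30 − 5)ℏ ≈ 0.4772ℏ.
L_z,max = lℏ = 5ℏ.
For m_l = -4: cos θ = -4/√30, θ ≈ 136.91°.

|L|−L_z,max ≈ 0.4772ℏ; L_z,max = 5ℏ; θ(m_l=-4) ≈ 136.91°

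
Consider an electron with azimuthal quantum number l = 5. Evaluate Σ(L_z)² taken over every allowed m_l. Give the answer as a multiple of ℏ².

m_l runs from −5 to 5, i.e. {-5, -4, -3, -2, -1, 0, 1, 2, 3, 4, 5}.
Σ m_l² = l(l+1)(2l+1)/3 = 5·6·11/3 = 110.

Σ(L_z)² = 110 ℏ²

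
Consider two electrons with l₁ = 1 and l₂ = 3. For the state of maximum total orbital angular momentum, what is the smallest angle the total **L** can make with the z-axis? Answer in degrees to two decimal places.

The total orbital quantum number L ranges from |l₁ − l₂| to l₁ + l₂ in integer steps.
So L can be 2, 3, 4.
The maximum is L = 4, with |L_tot| = ℏ√(4·5) = 2√5 ℏ.
The minimum angle with z is arccos(4/√20) ≈ 26.57°.

θ_min ≈ 26.57°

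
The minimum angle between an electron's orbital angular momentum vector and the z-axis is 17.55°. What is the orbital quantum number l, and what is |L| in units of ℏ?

l = 10, |L| = √110 ℏ ≈ 10.488ℏ

cos²θ_min = l/(l+1) = 0.9091.
Solving: l = 10.
Then |L| = ℏ√(10·11) = √110 ℏ.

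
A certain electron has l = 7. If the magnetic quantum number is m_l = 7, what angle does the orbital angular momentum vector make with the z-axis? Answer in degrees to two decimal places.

|L|² = l(l+1)ℏ² = 56ℏ², so |L| = 2√14 ℏ.
L_z = m_l ℏ = 7ℏ.
cos θ = L_z/|L| = 7/√56, so θ ≈ 20.70°.

θ ≈ 20.70°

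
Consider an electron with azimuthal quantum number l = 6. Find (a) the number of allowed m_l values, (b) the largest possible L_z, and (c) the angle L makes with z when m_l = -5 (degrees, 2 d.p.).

13 values; L_z,max = 6ℏ; θ(m_l=-5) ≈ 140.49°

There are 2l+1 = 13 values of m_l.
L_z,max = lℏ = 6ℏ.
For m_l = -5: cos θ = -5/√42, θ ≈ 140.49°.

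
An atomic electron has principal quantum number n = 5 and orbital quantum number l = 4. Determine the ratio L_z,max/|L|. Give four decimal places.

L_z,max/|L| = 0.8944

|L| = 2√5 ℏ ≈ 4.4721ℏ, while L_z,max = lℏ = 4ℏ.
L_z,max/|L| = 4/√20 = 0.8944.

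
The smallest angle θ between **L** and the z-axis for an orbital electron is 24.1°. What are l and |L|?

l = 5, |L| = √30 ℏ ≈ 5.477ℏ

At minimum angle, m_l = l, so cos θ = l/√(l(l+1)); cos²θ = l/(l+1) = 0.8333.
l = cos²θ/sin²θ ≈ 5.
Then |L| = ℏ√(5·6) = √30 ℏ.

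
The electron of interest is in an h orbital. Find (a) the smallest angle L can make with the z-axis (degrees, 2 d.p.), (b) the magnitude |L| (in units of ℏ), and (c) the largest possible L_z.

An h state has l = 5.
cos θ_min = 5/√30, so θ_min ≈ 24.09°.
|L| = ℏ√(5·6) = √30 ℏ ≈ 5.477ℏ.
L_z,max = lℏ = 5ℏ.

θ_min ≈ 24.09°; |L| = √30 ℏ ≈ 5.477ℏ; L_z,max = 5ℏ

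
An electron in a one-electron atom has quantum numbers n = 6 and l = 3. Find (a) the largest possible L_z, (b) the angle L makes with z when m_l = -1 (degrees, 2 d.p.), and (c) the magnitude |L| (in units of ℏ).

L_z,max = 3ℏ; θ(m_l=-1) ≈ 106.78°; |L| = 2√3 ℏ ≈ 3.464ℏ

L_z,max = lℏ = 3ℏ.
For m_l = -1: cos θ = -1/√12, θ ≈ 106.78°.
|L| = ℏ√(3·4) = 2√3 ℏ ≈ 3.464ℏ.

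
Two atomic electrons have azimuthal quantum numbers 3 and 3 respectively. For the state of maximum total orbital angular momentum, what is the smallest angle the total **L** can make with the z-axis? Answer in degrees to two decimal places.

The total orbital quantum number L ranges from |l₁ − l₂| to l₁ + l₂ in integer steps.
L ∈ {0, 1, 2, 3, 4, 5, 6}.
The maximum is L = 6, with |L_tot| = ℏ√(6·7) = √42 ℏ.
The minimum angle with z is arccos(6/√42) ≈ 22.21°.

θ_min ≈ 22.21°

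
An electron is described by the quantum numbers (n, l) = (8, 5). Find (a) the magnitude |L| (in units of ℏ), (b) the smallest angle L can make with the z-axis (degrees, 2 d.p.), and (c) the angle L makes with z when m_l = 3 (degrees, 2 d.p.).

|L| = √30 ℏ ≈ 5.477ℏ; θ_min ≈ 24.09°; θ(m_l=3) ≈ 56.79°

|L| = ℏ√(5·6) = √30 ℏ ≈ 5.477ℏ.
cos θ_min = 5/√30, so θ_min ≈ 24.09°.
For m_l = 3: cos θ = 3/√30, θ ≈ 56.79°.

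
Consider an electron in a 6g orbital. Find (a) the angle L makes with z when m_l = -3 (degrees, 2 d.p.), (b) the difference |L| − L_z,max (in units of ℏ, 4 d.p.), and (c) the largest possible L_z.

6g means n = 6, l = 4.
For m_l = -3: cos θ = -3/√20, θ ≈ 132.13°.
|L| − L_z,max = (2√5 − 4)ℏ ≈ 0.4721ℏ.
L_z,max = lℏ = 4ℏ.

θ(m_l=-3) ≈ 132.13°; |L|−L_z,max ≈ 0.4721ℏ; L_z,max = 4ℏ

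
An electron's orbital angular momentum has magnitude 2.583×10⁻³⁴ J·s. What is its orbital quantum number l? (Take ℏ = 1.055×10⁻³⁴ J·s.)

|L|/ℏ = (2.583×10⁻³⁴)/(1.055×10⁻³⁴) ≈ 2.448.
Set l(l+1) = 5.99; the integer solution is l = 2.

l = 2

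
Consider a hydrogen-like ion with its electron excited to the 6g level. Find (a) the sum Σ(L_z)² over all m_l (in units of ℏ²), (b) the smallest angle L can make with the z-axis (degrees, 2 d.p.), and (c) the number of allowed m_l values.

Σ(L_z)² = 60 ℏ²; θ_min ≈ 26.57°; 9 values

The 6g level has l = 4.
Σ m_l² = 60, so Σ(L_z)² = 60 ℏ².
cos θ_min = 4/√20, so θ_min ≈ 26.57°.
There are 2l+1 = 9 values of m_l.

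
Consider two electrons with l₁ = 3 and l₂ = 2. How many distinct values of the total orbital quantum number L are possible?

By the triangle rule, |l₁ − l₂| ≤ L ≤ l₁ + l₂.
Allowed values: L = 1, 2, 3, 4, 5.
That is 5 values.

5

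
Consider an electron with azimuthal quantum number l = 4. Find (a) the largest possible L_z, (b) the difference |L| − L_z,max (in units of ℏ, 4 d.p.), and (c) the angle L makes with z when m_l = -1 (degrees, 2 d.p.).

L_z,max = lℏ = 4ℏ.
|L| − L_z,max = (2√5 − 4)ℏ ≈ 0.4721ℏ.
For m_l = -1: cos θ = -1/√20, θ ≈ 102.92°.

L_z,max = 4ℏ; |L|−L_z,max ≈ 0.4721ℏ; θ(m_l=-1) ≈ 102.92°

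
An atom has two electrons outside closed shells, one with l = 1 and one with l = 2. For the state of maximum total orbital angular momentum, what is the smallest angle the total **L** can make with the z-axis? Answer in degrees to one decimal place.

By the triangle rule, |l₁ − l₂| ≤ L ≤ l₁ + l₂.
Allowed values: L = 1, 2, 3.
The maximum is L = 3, with |L_tot| = ℏ√(3·4) = 2√3 ℏ.
The minimum angle with z is arccos(3/√12) ≈ 30.0°.

θ_min ≈ 30.0°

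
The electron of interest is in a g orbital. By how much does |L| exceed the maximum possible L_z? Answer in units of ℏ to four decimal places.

|L| − L_z,max ≈ 0.4721ℏ

A g state has l = 4.
|L| = 2√5 ℏ ≈ 4.4721ℏ, while L_z,max = lℏ = 4ℏ.
The difference is (2√5 − 4)ℏ ≈ 0.4721ℏ.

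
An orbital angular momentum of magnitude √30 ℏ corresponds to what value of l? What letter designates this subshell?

l = 5 (h orbital)

Since |L|² = l(l+1)ℏ², l(l+1) = 30.
The positive root is l = 5.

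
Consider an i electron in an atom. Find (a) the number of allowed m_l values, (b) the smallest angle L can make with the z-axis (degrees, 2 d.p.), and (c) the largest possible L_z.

13 values; θ_min ≈ 22.21°; L_z,max = 6ℏ

An i state has l = 6.
There are 2l+1 = 13 values of m_l.
cos θ_min = 6/√42, so θ_min ≈ 22.21°.
L_z,max = lℏ = 6ℏ.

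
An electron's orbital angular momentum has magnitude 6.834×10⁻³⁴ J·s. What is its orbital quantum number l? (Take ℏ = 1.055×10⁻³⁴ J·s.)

Dividing by ℏ: |L|/ℏ ≈ 6.478.
Set l(l+1) = 41.96; the integer solution is l = 6.

l = 6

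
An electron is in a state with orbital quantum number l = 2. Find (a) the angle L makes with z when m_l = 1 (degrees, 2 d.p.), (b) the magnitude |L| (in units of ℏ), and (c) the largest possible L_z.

θ(m_l=1) ≈ 65.91°; |L| = √6 ℏ ≈ 2.449ℏ; L_z,max = 2ℏ

For m_l = 1: cos θ = 1/√6, θ ≈ 65.91°.
|L| = ℏ√(2·3) = √6 ℏ ≈ 2.449ℏ.
L_z,max = lℏ = 2ℏ.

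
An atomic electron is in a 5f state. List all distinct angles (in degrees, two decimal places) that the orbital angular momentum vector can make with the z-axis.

The 5f subshell has l = 3.
|L| = √(l(l+1)) ℏ = 2√3 ℏ.
cos θ = m_l/√12 for each m_l ∈ {-3, -2, -1, 0, 1, 2, 3}.

θ ∈ {30.00°, 54.74°, 73.22°, 90.00°, 106.78°, 125.26°, 150.00°}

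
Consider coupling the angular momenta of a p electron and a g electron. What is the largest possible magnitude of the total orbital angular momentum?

The total orbital quantum number L ranges from |l₁ − l₂| to l₁ + l₂ in integer steps.
L ∈ {3, 4, 5}.
The largest magnitude corresponds to L = 5: |L_tot| = ℏ√(5·6) = √30 ℏ.

|L_tot|_max = √30 ℏ ≈ 5.477ℏ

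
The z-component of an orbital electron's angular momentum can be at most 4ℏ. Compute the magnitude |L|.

The maximum L_z equals lℏ, giving l = 4.
Then |L| = ℏ√(4·5) = 2√5 ℏ.

|L| = 2√5 ℏ ≈ 4.472ℏ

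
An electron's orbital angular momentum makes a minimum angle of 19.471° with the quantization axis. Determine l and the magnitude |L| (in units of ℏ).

l = 8, |L| = 6√2 ℏ ≈ 8.485ℏ

At minimum angle, m_l = l, so cos θ = l/√(l(l+1)); cos²θ = l/(l+1) = 0.8889.
Solving: l = 8.
Then |L| = ℏ√(8·9) = 6√2 ℏ.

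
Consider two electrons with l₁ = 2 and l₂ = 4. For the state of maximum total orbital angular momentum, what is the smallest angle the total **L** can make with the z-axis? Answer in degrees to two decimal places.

θ_min ≈ 22.21°

L runs from |2 − 4| = 2 to 2 + 4 = 6.
L ∈ {2, 3, 4, 5, 6}.
The maximum is L = 6, with |L_tot| = ℏ√(6·7) = √42 ℏ.
The minimum angle with z is arccos(6/√42) ≈ 22.21°.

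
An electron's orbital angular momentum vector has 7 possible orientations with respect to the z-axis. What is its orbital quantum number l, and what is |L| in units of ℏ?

2l + 1 = 7 ⇒ l = 3.
Then |L| = √(l(l+1)) ℏ = 2√3 ℏ.

l = 3, |L| = 2√3 ℏ ≈ 3.464ℏ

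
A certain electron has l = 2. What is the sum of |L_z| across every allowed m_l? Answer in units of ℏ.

Σ|L_z| = 6 ℏ

m_l ∈ {-2, -1, 0, 1, 2}.
Σ|m_l| = 2(1+2+…+2) = 6.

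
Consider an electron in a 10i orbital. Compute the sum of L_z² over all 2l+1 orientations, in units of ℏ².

10i means n = 10, l = 6.
m_l runs from −6 to 6, i.e. {-6, -5, -4, -3, -2, -1, 0, 1, 2, 3, 4, 5, 6}.
Summing m² from −6 to 6: Σ m_l² = 182.

Σ(L_z)² = 182 ℏ²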